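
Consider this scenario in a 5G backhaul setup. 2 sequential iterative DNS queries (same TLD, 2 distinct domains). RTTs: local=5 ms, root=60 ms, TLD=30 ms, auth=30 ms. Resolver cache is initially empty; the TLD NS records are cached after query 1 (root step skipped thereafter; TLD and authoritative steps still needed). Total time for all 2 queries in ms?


Lookup 1 (cold cache): local + root + TLD + auth = 5 + 60 + 30 + 30 = 125 ms
Lookups 2..2 (TLD NS cached -> skip root; new domain -> still ask TLD and auth): local + TLD + auth = 5 + 30 + 30 = 65 ms each
Remaining 1 lookups: 1 * 65 = 65 ms
Total = 125 + 65 = 190 ms

190


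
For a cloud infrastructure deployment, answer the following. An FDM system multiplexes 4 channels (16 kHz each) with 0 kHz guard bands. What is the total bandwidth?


Given: 4 channels, 16 kHz each, guard = 0 kHz
Channel bandwidth = 4 * 16 = 64 kHz
Guard bands = 3 gaps * 0 kHz = 0 kHz
Total = 64 + 0 = 64 kHz

64


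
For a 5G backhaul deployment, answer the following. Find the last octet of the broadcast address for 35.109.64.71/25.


Given: IP = 35.109.64.71, prefix = /25
Host bits = 32 - 25 = 7
Network last octet = 71 AND mask = 0
Host part size = 2^7 - 1 = 127
Broadcast last octet = 0 OR 127 = 127

127


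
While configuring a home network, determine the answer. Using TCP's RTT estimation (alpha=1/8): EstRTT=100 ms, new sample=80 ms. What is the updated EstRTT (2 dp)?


Given: EstRTT = 100 ms, SampleRTT = 80 ms, alpha = 1/8
New EstRTT = (1 - alpha) * EstRTT + alpha * SampleRTT
(7/8) * 100 = 87.5
(1/8) * 80 = 10
New EstRTT = 87.5 + 10 = 97.5 ms -> 97.50 ms (2 dp)

97.50


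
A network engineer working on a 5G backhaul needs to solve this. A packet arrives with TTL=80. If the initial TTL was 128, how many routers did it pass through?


Given: initial TTL = 128, received TTL = 80
Hops = initial TTL - received TTL
Hops = 128 - 80 = 48

48


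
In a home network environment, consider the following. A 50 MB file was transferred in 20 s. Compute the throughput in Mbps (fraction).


Given: file = 50 MB, time = 20 s
File in Mb = 50 * 8 = 400 Mb
Throughput = 400 / 20 Mbps
Throughput = 20 Mbps

20


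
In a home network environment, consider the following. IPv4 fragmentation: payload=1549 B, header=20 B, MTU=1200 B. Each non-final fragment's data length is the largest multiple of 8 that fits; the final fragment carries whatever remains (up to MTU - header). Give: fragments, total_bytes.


Max data per non-final fragment = floor((MTU - header)/8)*8 = floor((1200 - 20)/8)*8 = floor(1180/8)*8 = 1176 B
Final fragment needs no 8-byte alignment: it can carry up to MTU - header = 1180 B
Non-final fragments needed = ceil((payload - 1180) / 1176) = ceil(369/1176) = ceil(0.3138) = 1
Number of fragments = 1 + 1 = 2
Fragment sizes (data): 1 * 1176 B + 373 B (last, 373 <= 1180 OK)
Total bytes sent = payload + n_frags * header = 1549 + 2*20 = 1549 + 40 = 1589 B

2, 1589


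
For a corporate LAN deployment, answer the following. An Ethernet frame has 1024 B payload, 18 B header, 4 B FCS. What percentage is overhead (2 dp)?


Given: payload = 1024 B, header = 18 B, trailer = 4 B
Overhead bytes = header + trailer = 18 + 4 = 22
Total frame = payload + overhead = 1024 + 22 = 1046
Overhead % = 22 / 1046 * 100 = 2.1033% -> 2.10% (2 dp)

2.10


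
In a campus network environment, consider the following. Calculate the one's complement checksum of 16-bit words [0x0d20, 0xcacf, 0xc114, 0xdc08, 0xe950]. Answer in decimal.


Given words: [0x0d20, 0xcacf, 0xc114, 0xdc08, 0xe950]
Step 1: Sum all words
Raw sum = 3360 + 51919 + 49428 + 56328 + 59728 = 220763
Step 2: Fold carry: (24155 + 3) = 24158
One's complement = ~24158 & 0xFFFF = 41377

41377


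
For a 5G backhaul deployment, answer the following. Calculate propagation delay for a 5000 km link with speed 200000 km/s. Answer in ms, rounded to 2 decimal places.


Given: distance = 5000 km, speed = 200000 km/s
Delay = distance / speed = 5000 / 200000 seconds
Delay in ms = 5000 * 1000 / 200000
Delay = 25.0000 ms
Rounded to 2 dp = 25.00 ms

25.00


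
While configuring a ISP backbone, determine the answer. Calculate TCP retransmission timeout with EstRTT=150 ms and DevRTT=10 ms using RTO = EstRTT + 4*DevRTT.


Given: EstRTT = 150 ms, DevRTT = 10 ms
Timeout = EstRTT + 4 * DevRTT
4 * DevRTT = 4 * 10 = 40
Timeout = 150 + 40 = 190 ms

190


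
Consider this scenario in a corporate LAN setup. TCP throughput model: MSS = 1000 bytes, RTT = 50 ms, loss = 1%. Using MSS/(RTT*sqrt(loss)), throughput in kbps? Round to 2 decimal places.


Given: MSS = 1000 bytes, RTT = 50 ms, loss = 1%
RTT in seconds = 50 / 1000 = 0.05
Loss rate = 1% = 0.01
sqrt(loss) = sqrt(0.01) = 0.1
Throughput (bytes/s) = 1000 / (0.05 * 0.1) = 200000.0000
Throughput (kbps) = 200000.0000 * 8 / 1000 = 1600.000000 -> 1600.00 kbps (2 dp)

1600.00


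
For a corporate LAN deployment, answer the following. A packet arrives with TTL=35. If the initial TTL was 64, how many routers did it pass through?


Given: initial TTL = 64, received TTL = 35
Hops = initial TTL - received TTL
Hops = 64 - 35 = 29

29


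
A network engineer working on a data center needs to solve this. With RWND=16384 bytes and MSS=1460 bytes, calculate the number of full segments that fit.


Given: RWND = 16384 bytes, MSS = 1460 bytes
Full segments = floor(RWND / MSS)
Full segments = floor(16384 / 1460)
Full segments = floor(11.2219) = 11

11


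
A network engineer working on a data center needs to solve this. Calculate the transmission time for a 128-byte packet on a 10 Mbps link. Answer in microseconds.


Given: packet = 128 bytes, bandwidth = 10 Mbps
Packet in bits = 128 * 8 = 1024 bits
Bandwidth = 10 * 10^6 = 10000000 bps
Time = 1024 / 10000000 seconds
Time in us = 1024 * 10^6 / 10000000 = 102.4

102.4


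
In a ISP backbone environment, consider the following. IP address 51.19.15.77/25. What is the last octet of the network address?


Given: IP = 51.19.15.77, prefix = /25
Subnet mask = 255.255.255.128
Last octet of IP: 77
Last octet of mask: 128
Network last octet = 77 AND 128 = 0

0


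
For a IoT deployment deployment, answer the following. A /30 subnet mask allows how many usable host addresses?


Given: subnet mask /30
Host bits = 32 - 30 = 2
Total addresses = 2^2 = 4
Usable hosts = 4 - 2 (network + broadcast) = 2

2


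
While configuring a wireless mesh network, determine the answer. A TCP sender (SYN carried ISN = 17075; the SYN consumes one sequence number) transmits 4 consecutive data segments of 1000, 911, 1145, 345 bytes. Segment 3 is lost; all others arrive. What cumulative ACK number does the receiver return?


SYN uses sequence number 17075; first data byte = ISN + 1 = 17076.
Segment 1: SEQ = 17076, len = 1000 B, covers [17076, 18075]
Segment 2: SEQ = 18076, len = 911 B, covers [18076, 18986]
Segment 3: SEQ = 18987, len = 1145 B, covers [18987, 20131] [LOST]
Segment 4: SEQ = 20132, len = 345 B, covers [20132, 20476]
In-order data received: bytes [17076, 18986] (segments 1..2).
Segment 3 missing -> gap begins at byte 18987; later segments buffered out of order.
Cumulative ACK = next expected in-order byte = 17076 + 1000 + 911 = 18987

18987


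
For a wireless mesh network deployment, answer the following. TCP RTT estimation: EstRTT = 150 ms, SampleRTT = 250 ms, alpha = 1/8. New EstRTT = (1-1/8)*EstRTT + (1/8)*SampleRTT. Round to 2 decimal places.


Given: EstRTT = 150 ms, SampleRTT = 250 ms, alpha = 1/8
New EstRTT = (1 - alpha) * EstRTT + alpha * SampleRTT
(7/8) * 150 = 131.25
(1/8) * 250 = 31.25
New EstRTT = 131.25 + 31.25 = 162.5 ms -> 162.50 ms (2 dp)

162.50


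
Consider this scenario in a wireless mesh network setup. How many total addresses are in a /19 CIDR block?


Given: CIDR prefix /19
Host bits = 32 - 19 = 13
Total addresses = 2^13 = 8192

8192


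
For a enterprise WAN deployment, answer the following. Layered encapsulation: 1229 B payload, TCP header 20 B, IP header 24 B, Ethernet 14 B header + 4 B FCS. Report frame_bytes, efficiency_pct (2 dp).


TCP segment = 1229 + 20 = 1249 B
IP packet = 1249 + 24 = 1273 B
Ethernet frame = 1273 + 14 + 4 = 1291 B
Efficiency = app / frame = 1229 / 1291 = 0.951975 = 95.1975% -> 95.20% (2 dp)

1291, 95.20


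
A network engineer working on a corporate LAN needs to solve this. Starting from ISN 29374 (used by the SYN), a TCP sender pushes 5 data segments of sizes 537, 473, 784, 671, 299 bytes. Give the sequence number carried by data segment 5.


The SYN occupies sequence number ISN = 29374, so the first data byte is ISN + 1 = 29375.
SEQ of data segment i = (ISN + 1) + sum of payload sizes of segments 1..i-1.
Segment 1: SEQ = 29375, payload = 537 bytes
Segment 2: SEQ = 29912, payload = 473 bytes
Segment 3: SEQ = 30385, payload = 784 bytes
Segment 4: SEQ = 31169, payload = 671 bytes
Segment 5: SEQ = 31840, payload = 299 bytes
SEQ of segment 5 = 29375 + 537 + 473 + 784 + 671 = 31840

31840


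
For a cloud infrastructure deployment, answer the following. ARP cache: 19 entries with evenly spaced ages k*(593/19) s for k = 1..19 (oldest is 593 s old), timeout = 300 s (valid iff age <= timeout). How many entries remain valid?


Ages are k * 593/19 s for k = 1..19 (spacing = 31.2105 s).
Entry k is valid iff k * 593/19 <= 300 iff k <= 19 * 300 / 593 = 9.6121
n_valid = floor(9.6121) = 9
(n_stale = 19 - 9 = 10)

9


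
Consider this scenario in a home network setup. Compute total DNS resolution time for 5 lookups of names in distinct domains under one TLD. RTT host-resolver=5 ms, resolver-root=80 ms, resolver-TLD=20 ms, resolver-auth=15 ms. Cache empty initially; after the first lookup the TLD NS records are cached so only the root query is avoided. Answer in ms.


Lookup 1 (cold cache): local + root + TLD + auth = 5 + 80 + 20 + 15 = 120 ms
Lookups 2..5 (TLD NS cached -> skip root; new domain -> still ask TLD and auth): local + TLD + auth = 5 + 20 + 15 = 40 ms each
Remaining 4 lookups: 4 * 40 = 160 ms
Total = 120 + 160 = 280 ms

280


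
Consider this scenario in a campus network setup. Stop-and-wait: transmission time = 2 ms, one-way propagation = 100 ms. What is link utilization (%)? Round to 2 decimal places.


Given: Ttrans = 2 ms, Tprop = 100 ms
RTT = 2 * Tprop = 2 * 100 = 200 ms
U = Ttrans / (Ttrans + RTT)
U = 2 / (2 + 200)
U = 2 / 202 = 0.009901
U% = 0.99%

0.99


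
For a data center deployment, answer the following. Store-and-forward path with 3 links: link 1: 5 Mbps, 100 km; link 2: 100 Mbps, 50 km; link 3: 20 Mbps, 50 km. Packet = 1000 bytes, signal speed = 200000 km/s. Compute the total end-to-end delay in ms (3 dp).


Packet = 1000 bytes = 8000 bits. Store-and-forward: sum (t_trans + t_prop) per link.
Link 1: t_trans = 8000/(5*10^6) s = 1.6000 ms; t_prop = 100/200000 s = 0.5000 ms; subtotal = 2.1000 ms
Link 2: t_trans = 8000/(100*10^6) s = 0.0800 ms; t_prop = 50/200000 s = 0.2500 ms; subtotal = 0.3300 ms
Link 3: t_trans = 8000/(20*10^6) s = 0.4000 ms; t_prop = 50/200000 s = 0.2500 ms; subtotal = 0.6500 ms
End-to-end = 2.1000 + 0.3300 + 0.6500 = 3.0800 ms -> 3.080 ms (3 dp)

3.080


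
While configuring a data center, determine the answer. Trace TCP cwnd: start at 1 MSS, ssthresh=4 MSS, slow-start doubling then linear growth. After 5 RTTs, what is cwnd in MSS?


RTT 0: cwnd = 1 MSS (initial)
RTT 1: cwnd = 2 MSS (slow start, doubled)
RTT 2: cwnd = 4 MSS (slow start, doubled)
RTT 3: cwnd = 5 MSS (congestion avoidance, +1)
RTT 4: cwnd = 6 MSS (congestion avoidance, +1)
RTT 5: cwnd = 7 MSS (congestion avoidance, +1)

7


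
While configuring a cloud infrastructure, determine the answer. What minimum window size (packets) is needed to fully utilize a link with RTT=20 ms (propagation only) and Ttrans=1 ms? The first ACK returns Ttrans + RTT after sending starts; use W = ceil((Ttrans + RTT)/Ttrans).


Given: Ttrans = 1 ms, RTT = 20 ms (= 2 * Tprop, Tprop = 10 ms)
Time until first ACK returns = Ttrans + RTT = 1 + 20 = 21 ms
Need W * Ttrans >= Ttrans + RTT  ->  W >= (Ttrans + RTT) / Ttrans
(Ttrans + RTT) / Ttrans = 21 / 1 = 21
W_min = ceil(21) = 21

21


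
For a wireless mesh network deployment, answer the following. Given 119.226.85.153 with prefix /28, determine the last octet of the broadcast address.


Given: IP = 119.226.85.153, prefix = /28
Host bits = 32 - 28 = 4
Network last octet = 153 AND mask = 144
Host part size = 2^4 - 1 = 15
Broadcast last octet = 144 OR 15 = 159

159


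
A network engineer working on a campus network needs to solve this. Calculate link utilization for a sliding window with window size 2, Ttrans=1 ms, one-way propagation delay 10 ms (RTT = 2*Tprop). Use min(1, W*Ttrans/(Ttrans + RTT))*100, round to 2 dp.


Given: W = 2, Ttrans = 1 ms, RTT = 20 ms (= 2 * Tprop, Tprop = 10 ms)
Cycle time = Ttrans + RTT = 1 + 20 = 21 ms (first packet sent until its ACK returns)
W * Ttrans = 2 * 1 = 2 ms of sending per cycle
W * Ttrans / (Ttrans + RTT) = 2 / 21 = 0.095238
U = min(1, 0.095238) = 0.095238
U% = 9.52%

9.52


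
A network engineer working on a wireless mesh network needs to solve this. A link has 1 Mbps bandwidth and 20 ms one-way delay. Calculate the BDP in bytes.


Given: bandwidth = 1 Mbps, delay = 20 ms
BDP in bits = 1 * 10^6 * 20 / 1000
BDP in bits = 20000
BDP in bytes = 20000 / 8 = 2500

2500


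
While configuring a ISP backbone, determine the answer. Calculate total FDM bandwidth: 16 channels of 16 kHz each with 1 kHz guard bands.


Given: 16 channels, 16 kHz each, guard = 1 kHz
Channel bandwidth = 16 * 16 = 256 kHz
Guard bands = 15 gaps * 1 kHz = 15 kHz
Total = 256 + 15 = 271 kHz

271


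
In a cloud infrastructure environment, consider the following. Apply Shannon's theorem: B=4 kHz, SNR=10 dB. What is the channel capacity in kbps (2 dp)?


Given: B = 4 kHz, SNR = 10 dB
SNR linear = 10^(10/10) = 10
1 + SNR = 11
log2(11) = 3.4594316186
C = 4 * 1000 * 3.4594316186 = 13837.7265 bps
C = 13.837726 kbps -> 13.84 kbps (2 dp)

13.84


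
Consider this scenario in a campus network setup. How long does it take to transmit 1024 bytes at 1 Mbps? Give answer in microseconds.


Given: packet = 1024 bytes, bandwidth = 1 Mbps
Packet in bits = 1024 * 8 = 8192 bits
Bandwidth = 1 * 10^6 = 1000000 bps
Time = 8192 / 1000000 seconds
Time in us = 8192 * 10^6 / 1000000 = 8192

8192


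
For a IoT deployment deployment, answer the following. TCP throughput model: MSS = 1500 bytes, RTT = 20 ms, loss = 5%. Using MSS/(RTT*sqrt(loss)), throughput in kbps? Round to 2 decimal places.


Given: MSS = 1500 bytes, RTT = 20 ms, loss = 5%
RTT in seconds = 20 / 1000 = 0.02
Loss rate = 5% = 0.05
sqrt(loss) = sqrt(0.05) = 0.223606797750
Throughput (bytes/s) = 1500 / (0.02 * 0.223606797750) = 335410.1966
Throughput (kbps) = 335410.1966 * 8 / 1000 = 2683.281573 -> 2683.28 kbps (2 dp)

2683.28


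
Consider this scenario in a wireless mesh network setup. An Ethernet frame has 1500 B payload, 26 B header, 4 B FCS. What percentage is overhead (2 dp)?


Given: payload = 1500 B, header = 26 B, trailer = 4 B
Overhead bytes = header + trailer = 26 + 4 = 30
Total frame = payload + overhead = 1500 + 30 = 1530
Overhead % = 30 / 1530 * 100 = 1.9608% -> 1.96% (2 dp)

1.96


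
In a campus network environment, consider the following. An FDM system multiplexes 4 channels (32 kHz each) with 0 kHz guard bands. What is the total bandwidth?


Given: 4 channels, 32 kHz each, guard = 0 kHz
Channel bandwidth = 4 * 32 = 128 kHz
Guard bands = 3 gaps * 0 kHz = 0 kHz
Total = 128 + 0 = 128 kHz

128


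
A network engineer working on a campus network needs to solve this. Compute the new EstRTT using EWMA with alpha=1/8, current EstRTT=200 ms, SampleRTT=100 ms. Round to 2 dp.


Given: EstRTT = 200 ms, SampleRTT = 100 ms, alpha = 1/8
New EstRTT = (1 - alpha) * EstRTT + alpha * SampleRTT
(7/8) * 200 = 175
(1/8) * 100 = 12.5
New EstRTT = 175 + 12.5 = 187.5 ms -> 187.50 ms (2 dp)

187.50


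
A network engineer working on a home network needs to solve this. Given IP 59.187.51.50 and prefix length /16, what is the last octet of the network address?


Given: IP = 59.187.51.50, prefix = /16
Subnet mask = 255.255.0.0
Last octet of IP: 50
Last octet of mask: 0
Network last octet = 50 AND 0 = 0

0


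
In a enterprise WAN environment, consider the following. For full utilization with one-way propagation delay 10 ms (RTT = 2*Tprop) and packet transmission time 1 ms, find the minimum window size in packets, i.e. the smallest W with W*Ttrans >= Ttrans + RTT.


Given: Ttrans = 1 ms, RTT = 20 ms (= 2 * Tprop, Tprop = 10 ms)
Time until first ACK returns = Ttrans + RTT = 1 + 20 = 21 ms
Need W * Ttrans >= Ttrans + RTT  ->  W >= (Ttrans + RTT) / Ttrans
(Ttrans + RTT) / Ttrans = 21 / 1 = 21
W_min = ceil(21) = 21

21


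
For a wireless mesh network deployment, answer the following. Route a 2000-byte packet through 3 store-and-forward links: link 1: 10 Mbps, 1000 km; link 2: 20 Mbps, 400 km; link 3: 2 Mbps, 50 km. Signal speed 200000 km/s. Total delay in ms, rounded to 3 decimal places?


Packet = 2000 bytes = 16000 bits. Store-and-forward: sum (t_trans + t_prop) per link.
Link 1: t_trans = 16000/(10*10^6) s = 1.6000 ms; t_prop = 1000/200000 s = 5.0000 ms; subtotal = 6.6000 ms
Link 2: t_trans = 16000/(20*10^6) s = 0.8000 ms; t_prop = 400/200000 s = 2.0000 ms; subtotal = 2.8000 ms
Link 3: t_trans = 16000/(2*10^6) s = 8.0000 ms; t_prop = 50/200000 s = 0.2500 ms; subtotal = 8.2500 ms
End-to-end = 6.6000 + 2.8000 + 8.2500 = 17.6500 ms -> 17.650 ms (3 dp)

17.650


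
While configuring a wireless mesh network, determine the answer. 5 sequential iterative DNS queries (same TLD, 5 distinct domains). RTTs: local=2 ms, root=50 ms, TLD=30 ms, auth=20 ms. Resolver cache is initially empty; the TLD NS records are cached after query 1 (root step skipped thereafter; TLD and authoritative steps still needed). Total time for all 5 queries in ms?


Lookup 1 (cold cache): local + root + TLD + auth = 2 + 50 + 30 + 20 = 102 ms
Lookups 2..5 (TLD NS cached -> skip root; new domain -> still ask TLD and auth): local + TLD + auth = 2 + 30 + 20 = 52 ms each
Remaining 4 lookups: 4 * 52 = 208 ms
Total = 102 + 208 = 310 ms

310


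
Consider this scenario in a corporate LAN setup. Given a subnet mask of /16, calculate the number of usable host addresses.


Given: subnet mask /16
Host bits = 32 - 16 = 16
Total addresses = 2^16 = 65536
Usable hosts = 65536 - 2 (network + broadcast) = 65534

65534


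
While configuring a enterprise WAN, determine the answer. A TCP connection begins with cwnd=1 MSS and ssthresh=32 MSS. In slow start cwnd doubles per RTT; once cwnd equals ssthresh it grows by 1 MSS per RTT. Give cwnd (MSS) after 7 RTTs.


RTT 0: cwnd = 1 MSS (initial)
RTT 1: cwnd = 2 MSS (slow start, doubled)
RTT 2: cwnd = 4 MSS (slow start, doubled)
RTT 3: cwnd = 8 MSS (slow start, doubled)
RTT 4: cwnd = 16 MSS (slow start, doubled)
RTT 5: cwnd = 32 MSS (slow start, doubled)
RTT 6: cwnd = 33 MSS (congestion avoidance, +1)
RTT 7: cwnd = 34 MSS (congestion avoidance, +1)

34


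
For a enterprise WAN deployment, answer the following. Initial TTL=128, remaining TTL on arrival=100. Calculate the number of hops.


Given: initial TTL = 128, received TTL = 100
Hops = initial TTL - received TTL
Hops = 128 - 100 = 28

28


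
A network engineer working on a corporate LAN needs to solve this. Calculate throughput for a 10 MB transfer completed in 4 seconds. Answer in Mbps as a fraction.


Given: file = 10 MB, time = 4 s
File in Mb = 10 * 8 = 80 Mb
Throughput = 80 / 4 Mbps
Throughput = 20 Mbps

20


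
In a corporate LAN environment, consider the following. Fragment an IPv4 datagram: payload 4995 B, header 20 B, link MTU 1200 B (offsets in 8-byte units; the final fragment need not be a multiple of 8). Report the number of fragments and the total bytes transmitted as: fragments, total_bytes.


Max data per non-final fragment = floor((MTU - header)/8)*8 = floor((1200 - 20)/8)*8 = floor(1180/8)*8 = 1176 B
Final fragment needs no 8-byte alignment: it can carry up to MTU - header = 1180 B
Non-final fragments needed = ceil((payload - 1180) / 1176) = ceil(3815/1176) = ceil(3.2440) = 4
Number of fragments = 4 + 1 = 5
Fragment sizes (data): 4 * 1176 B + 291 B (last, 291 <= 1180 OK)
Total bytes sent = payload + n_frags * header = 4995 + 5*20 = 4995 + 100 = 5095 B

5, 5095


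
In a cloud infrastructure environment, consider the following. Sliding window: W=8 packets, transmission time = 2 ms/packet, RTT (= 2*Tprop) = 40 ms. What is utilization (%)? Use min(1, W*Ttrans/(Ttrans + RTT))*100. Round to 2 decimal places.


Given: W = 8, Ttrans = 2 ms, RTT = 40 ms (= 2 * Tprop, Tprop = 20 ms)
Cycle time = Ttrans + RTT = 2 + 40 = 42 ms (first packet sent until its ACK returns)
W * Ttrans = 8 * 2 = 16 ms of sending per cycle
W * Ttrans / (Ttrans + RTT) = 16 / 42 = 0.380952
U = min(1, 0.380952) = 0.380952
U% = 38.10%

38.10


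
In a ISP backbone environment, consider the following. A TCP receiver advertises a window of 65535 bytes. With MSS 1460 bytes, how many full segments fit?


Given: RWND = 65535 bytes, MSS = 1460 bytes
Full segments = floor(RWND / MSS)
Full segments = floor(65535 / 1460)
Full segments = floor(44.887) = 44

44


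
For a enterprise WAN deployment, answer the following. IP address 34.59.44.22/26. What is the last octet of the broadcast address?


Given: IP = 34.59.44.22, prefix = /26
Host bits = 32 - 26 = 6
Network last octet = 22 AND mask = 0
Host part size = 2^6 - 1 = 63
Broadcast last octet = 0 OR 63 = 63

63


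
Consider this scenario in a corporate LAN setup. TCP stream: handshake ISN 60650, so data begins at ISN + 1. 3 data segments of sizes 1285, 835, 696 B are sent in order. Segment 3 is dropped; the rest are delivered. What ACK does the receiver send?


SYN uses sequence number 60650; first data byte = ISN + 1 = 60651.
Segment 1: SEQ = 60651, len = 1285 B, covers [60651, 61935]
Segment 2: SEQ = 61936, len = 835 B, covers [61936, 62770]
Segment 3: SEQ = 62771, len = 696 B, covers [62771, 63466] [LOST]
In-order data received: bytes [60651, 62770] (segments 1..2).
Segment 3 missing -> gap begins at byte 62771.
Cumulative ACK = next expected in-order byte = 60651 + 1285 + 835 = 62771

62771


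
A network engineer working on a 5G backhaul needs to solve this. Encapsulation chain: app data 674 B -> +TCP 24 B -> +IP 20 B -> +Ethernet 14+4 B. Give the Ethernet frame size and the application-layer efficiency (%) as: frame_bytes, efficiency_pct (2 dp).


TCP segment = 674 + 24 = 698 B
IP packet = 698 + 20 = 718 B
Ethernet frame = 718 + 14 + 4 = 736 B
Efficiency = app / frame = 674 / 736 = 0.915761 = 91.5761% -> 91.58% (2 dp)

736, 91.58


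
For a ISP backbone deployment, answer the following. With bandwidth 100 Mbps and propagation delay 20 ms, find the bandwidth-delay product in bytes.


Given: bandwidth = 100 Mbps, delay = 20 ms
BDP in bits = 100 * 10^6 * 20 / 1000
BDP in bits = 2000000
BDP in bytes = 2000000 / 8 = 250000

250000


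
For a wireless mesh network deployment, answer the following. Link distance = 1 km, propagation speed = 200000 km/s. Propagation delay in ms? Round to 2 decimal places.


Given: distance = 1 km, speed = 200000 km/s
Delay = distance / speed = 1 / 200000 seconds
Delay in ms = 1 * 1000 / 200000
Delay = 0.0050 ms
Rounded to 2 dp = 0.01 ms

0.01


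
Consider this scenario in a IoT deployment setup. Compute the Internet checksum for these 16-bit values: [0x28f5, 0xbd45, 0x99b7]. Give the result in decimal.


Given words: [0x28f5, 0xbd45, 0x99b7]
Step 1: Sum all words
Raw sum = 10485 + 48453 + 39351 = 98289
Step 2: Fold carry: (32753 + 1) = 32754
One's complement = ~32754 & 0xFFFF = 32781

32781


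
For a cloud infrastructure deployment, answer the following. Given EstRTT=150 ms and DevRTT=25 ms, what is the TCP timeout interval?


Given: EstRTT = 150 ms, DevRTT = 25 ms
Timeout = EstRTT + 4 * DevRTT
4 * DevRTT = 4 * 25 = 100
Timeout = 150 + 100 = 250 ms

250


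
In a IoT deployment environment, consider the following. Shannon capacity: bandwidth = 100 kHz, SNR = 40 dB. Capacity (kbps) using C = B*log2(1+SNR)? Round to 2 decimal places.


Given: B = 100 kHz, SNR = 40 dB
SNR linear = 10^(40/10) = 10000
1 + SNR = 10001
log2(10001) = 13.2878566418
C = 100 * 1000 * 13.2878566418 = 1328785.6642 bps
C = 1328.785664 kbps -> 1328.79 kbps (2 dp)

1328.79


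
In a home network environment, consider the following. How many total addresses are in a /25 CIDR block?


Given: CIDR prefix /25
Host bits = 32 - 25 = 7
Total addresses = 2^7 = 128

128


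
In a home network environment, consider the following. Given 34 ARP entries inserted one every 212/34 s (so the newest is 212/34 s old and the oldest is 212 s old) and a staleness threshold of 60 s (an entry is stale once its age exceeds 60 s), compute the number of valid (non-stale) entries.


Ages are k * 212/34 s for k = 1..34 (spacing = 6.2353 s).
Entry k is valid iff k * 212/34 <= 60 iff k <= 34 * 60 / 212 = 9.6226
n_valid = floor(9.6226) = 9
(n_stale = 34 - 9 = 25)

9


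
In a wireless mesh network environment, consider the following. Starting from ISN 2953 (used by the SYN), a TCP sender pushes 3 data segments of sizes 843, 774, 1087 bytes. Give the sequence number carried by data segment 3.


The SYN occupies sequence number ISN = 2953, so the first data byte is ISN + 1 = 2954.
SEQ of data segment i = (ISN + 1) + sum of payload sizes of segments 1..i-1.
Segment 1: SEQ = 2954, payload = 843 bytes
Segment 2: SEQ = 3797, payload = 774 bytes
Segment 3: SEQ = 4571, payload = 1087 bytes
SEQ of segment 3 = 2954 + 843 + 774 = 4571

4571


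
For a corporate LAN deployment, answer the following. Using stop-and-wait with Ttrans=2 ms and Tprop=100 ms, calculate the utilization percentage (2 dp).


Given: Ttrans = 2 ms, Tprop = 100 ms
RTT = 2 * Tprop = 2 * 100 = 200 ms
U = Ttrans / (Ttrans + RTT)
U = 2 / (2 + 200)
U = 2 / 202 = 0.009901
U% = 0.99%

0.99


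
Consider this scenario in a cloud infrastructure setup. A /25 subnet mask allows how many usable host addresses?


Given: subnet mask /25
Host bits = 32 - 25 = 7
Total addresses = 2^7 = 128
Usable hosts = 128 - 2 (network + broadcast) = 126

126


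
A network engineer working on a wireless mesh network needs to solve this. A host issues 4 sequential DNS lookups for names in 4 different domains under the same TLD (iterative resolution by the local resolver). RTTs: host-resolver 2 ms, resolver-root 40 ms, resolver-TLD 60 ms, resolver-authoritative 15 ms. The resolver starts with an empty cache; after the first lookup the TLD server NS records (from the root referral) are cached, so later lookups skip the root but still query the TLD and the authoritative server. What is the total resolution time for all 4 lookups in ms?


Lookup 1 (cold cache): local + root + TLD + auth = 2 + 40 + 60 + 15 = 117 ms
Lookups 2..4 (TLD NS cached -> skip root; new domain -> still ask TLD and auth): local + TLD + auth = 2 + 60 + 15 = 77 ms each
Remaining 3 lookups: 3 * 77 = 231 ms
Total = 117 + 231 = 348 ms

348


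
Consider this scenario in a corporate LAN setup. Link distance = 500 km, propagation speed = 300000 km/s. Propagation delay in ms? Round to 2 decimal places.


Given: distance = 500 km, speed = 300000 km/s
Delay = distance / speed = 500 / 300000 seconds
Delay in ms = 500 * 1000 / 300000
Delay = 1.6667 ms
Rounded to 2 dp = 1.67 ms

1.67


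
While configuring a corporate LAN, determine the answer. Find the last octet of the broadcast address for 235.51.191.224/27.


Given: IP = 235.51.191.224, prefix = /27
Host bits = 32 - 27 = 5
Network last octet = 224 AND mask = 224
Host part size = 2^5 - 1 = 31
Broadcast last octet = 224 OR 31 = 255

255


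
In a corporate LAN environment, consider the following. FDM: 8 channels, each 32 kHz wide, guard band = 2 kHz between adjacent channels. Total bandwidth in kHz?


Given: 8 channels, 32 kHz each, guard = 2 kHz
Channel bandwidth = 8 * 32 = 256 kHz
Guard bands = 7 gaps * 2 kHz = 14 kHz
Total = 256 + 14 = 270 kHz

270


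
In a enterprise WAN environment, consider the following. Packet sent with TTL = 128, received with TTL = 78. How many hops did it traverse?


Given: initial TTL = 128, received TTL = 78
Hops = initial TTL - received TTL
Hops = 128 - 78 = 50

50


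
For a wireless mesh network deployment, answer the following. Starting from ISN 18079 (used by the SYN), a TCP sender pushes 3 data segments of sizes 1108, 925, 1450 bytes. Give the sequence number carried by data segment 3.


The SYN occupies sequence number ISN = 18079, so the first data byte is ISN + 1 = 18080.
SEQ of data segment i = (ISN + 1) + sum of payload sizes of segments 1..i-1.
Segment 1: SEQ = 18080, payload = 1108 bytes
Segment 2: SEQ = 19188, payload = 925 bytes
Segment 3: SEQ = 20113, payload = 1450 bytes
SEQ of segment 3 = 18080 + 1108 + 925 = 20113

20113


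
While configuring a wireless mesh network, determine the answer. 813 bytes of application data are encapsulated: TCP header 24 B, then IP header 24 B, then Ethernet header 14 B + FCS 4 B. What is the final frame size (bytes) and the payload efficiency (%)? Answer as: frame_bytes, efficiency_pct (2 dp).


TCP segment = 813 + 24 = 837 B
IP packet = 837 + 24 = 861 B
Ethernet frame = 861 + 14 + 4 = 879 B
Efficiency = app / frame = 813 / 879 = 0.924915 = 92.4915% -> 92.49% (2 dp)

879, 92.49


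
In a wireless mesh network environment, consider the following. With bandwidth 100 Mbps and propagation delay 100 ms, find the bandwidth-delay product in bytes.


Given: bandwidth = 100 Mbps, delay = 100 ms
BDP in bits = 100 * 10^6 * 100 / 1000
BDP in bits = 10000000
BDP in bytes = 10000000 / 8 = 1250000

1250000


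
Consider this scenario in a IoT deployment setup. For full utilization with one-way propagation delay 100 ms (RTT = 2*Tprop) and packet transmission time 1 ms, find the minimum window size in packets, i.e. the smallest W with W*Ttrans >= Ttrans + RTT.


Given: Ttrans = 1 ms, RTT = 200 ms (= 2 * Tprop, Tprop = 100 ms)
Time until first ACK returns = Ttrans + RTT = 1 + 200 = 201 ms
Need W * Ttrans >= Ttrans + RTT  ->  W >= (Ttrans + RTT) / Ttrans
(Ttrans + RTT) / Ttrans = 201 / 1 = 201
W_min = ceil(201) = 201

201


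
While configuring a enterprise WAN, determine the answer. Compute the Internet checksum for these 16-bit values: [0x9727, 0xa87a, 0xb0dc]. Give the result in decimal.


Given words: [0x9727, 0xa87a, 0xb0dc]
Step 1: Sum all words
Raw sum = 38695 + 43130 + 45276 = 127101
Step 2: Fold carry: (61565 + 1) = 61566
One's complement = ~61566 & 0xFFFF = 3969

3969


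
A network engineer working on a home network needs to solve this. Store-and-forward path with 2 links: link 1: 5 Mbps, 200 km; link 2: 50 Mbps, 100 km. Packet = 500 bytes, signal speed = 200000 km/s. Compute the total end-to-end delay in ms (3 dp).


Packet = 500 bytes = 4000 bits. Store-and-forward: sum (t_trans + t_prop) per link.
Link 1: t_trans = 4000/(5*10^6) s = 0.8000 ms; t_prop = 200/200000 s = 1.0000 ms; subtotal = 1.8000 ms
Link 2: t_trans = 4000/(50*10^6) s = 0.0800 ms; t_prop = 100/200000 s = 0.5000 ms; subtotal = 0.5800 ms
End-to-end = 1.8000 + 0.5800 = 2.3800 ms -> 2.380 ms (3 dp)

2.380


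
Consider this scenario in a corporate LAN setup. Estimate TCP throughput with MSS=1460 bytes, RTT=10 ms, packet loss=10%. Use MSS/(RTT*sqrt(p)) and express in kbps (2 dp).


Given: MSS = 1460 bytes, RTT = 10 ms, loss = 10%
RTT in seconds = 10 / 1000 = 0.01
Loss rate = 10% = 0.1
sqrt(loss) = sqrt(0.1) = 0.316227766017
Throughput (bytes/s) = 1460 / (0.01 * 0.316227766017) = 461692.5384
Throughput (kbps) = 461692.5384 * 8 / 1000 = 3693.540307 -> 3693.54 kbps (2 dp)

3693.54


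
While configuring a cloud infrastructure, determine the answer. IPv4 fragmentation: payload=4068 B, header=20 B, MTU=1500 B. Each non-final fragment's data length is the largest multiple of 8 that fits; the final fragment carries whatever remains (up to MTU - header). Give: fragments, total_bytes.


Max data per non-final fragment = floor((MTU - header)/8)*8 = floor((1500 - 20)/8)*8 = floor(1480/8)*8 = 1480 B
Final fragment needs no 8-byte alignment: it can carry up to MTU - header = 1480 B
Non-final fragments needed = ceil((payload - 1480) / 1480) = ceil(2588/1480) = ceil(1.7486) = 2
Number of fragments = 2 + 1 = 3
Fragment sizes (data): 2 * 1480 B + 1108 B (last, 1108 <= 1480 OK)
Total bytes sent = payload + n_frags * header = 4068 + 3*20 = 4068 + 60 = 4128 B

3, 4128


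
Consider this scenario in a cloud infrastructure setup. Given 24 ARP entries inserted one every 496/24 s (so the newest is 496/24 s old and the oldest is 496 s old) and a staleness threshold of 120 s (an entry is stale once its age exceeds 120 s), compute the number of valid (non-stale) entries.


Ages are k * 496/24 s for k = 1..24 (spacing = 20.6667 s).
Entry k is valid iff k * 496/24 <= 120 iff k <= 24 * 120 / 496 = 5.8065
n_valid = floor(5.8065) = 5
(n_stale = 24 - 5 = 19)

5


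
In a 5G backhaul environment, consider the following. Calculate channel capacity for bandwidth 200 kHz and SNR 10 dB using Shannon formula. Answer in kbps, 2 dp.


Given: B = 200 kHz, SNR = 10 dB
SNR linear = 10^(10/10) = 10
1 + SNR = 11
log2(11) = 3.4594316186
C = 200 * 1000 * 3.4594316186 = 691886.3237 bps
C = 691.886324 kbps -> 691.89 kbps (2 dp)

691.89


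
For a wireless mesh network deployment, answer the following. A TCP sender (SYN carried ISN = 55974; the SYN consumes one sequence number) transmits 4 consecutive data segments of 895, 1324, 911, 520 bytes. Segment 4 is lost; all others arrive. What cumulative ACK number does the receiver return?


SYN uses sequence number 55974; first data byte = ISN + 1 = 55975.
Segment 1: SEQ = 55975, len = 895 B, covers [55975, 56869]
Segment 2: SEQ = 56870, len = 1324 B, covers [56870, 58193]
Segment 3: SEQ = 58194, len = 911 B, covers [58194, 59104]
Segment 4: SEQ = 59105, len = 520 B, covers [59105, 59624] [LOST]
In-order data received: bytes [55975, 59104] (segments 1..3).
Segment 4 missing -> gap begins at byte 59105.
Cumulative ACK = next expected in-order byte = 55975 + 895 + 1324 + 911 = 59105

59105


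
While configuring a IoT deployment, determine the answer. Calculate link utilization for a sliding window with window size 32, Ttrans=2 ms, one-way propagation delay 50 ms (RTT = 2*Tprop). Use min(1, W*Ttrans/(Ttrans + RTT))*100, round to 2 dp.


Given: W = 32, Ttrans = 2 ms, RTT = 100 ms (= 2 * Tprop, Tprop = 50 ms)
Cycle time = Ttrans + RTT = 2 + 100 = 102 ms (first packet sent until its ACK returns)
W * Ttrans = 32 * 2 = 64 ms of sending per cycle
W * Ttrans / (Ttrans + RTT) = 64 / 102 = 0.627451
U = min(1, 0.627451) = 0.627451
U% = 62.75%

62.75


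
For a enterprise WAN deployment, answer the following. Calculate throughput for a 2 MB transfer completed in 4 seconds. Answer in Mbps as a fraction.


Given: file = 2 MB, time = 4 s
File in Mb = 2 * 8 = 16 Mb
Throughput = 16 / 4 Mbps
Throughput = 4 Mbps

4


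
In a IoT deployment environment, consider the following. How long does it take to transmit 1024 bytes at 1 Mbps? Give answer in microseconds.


Given: packet = 1024 bytes, bandwidth = 1 Mbps
Packet in bits = 1024 * 8 = 8192 bits
Bandwidth = 1 * 10^6 = 1000000 bps
Time = 8192 / 1000000 seconds
Time in us = 8192 * 10^6 / 1000000 = 8192

8192


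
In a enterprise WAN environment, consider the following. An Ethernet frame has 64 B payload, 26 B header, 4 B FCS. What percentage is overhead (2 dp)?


Given: payload = 64 B, header = 26 B, trailer = 4 B
Overhead bytes = header + trailer = 26 + 4 = 30
Total frame = payload + overhead = 64 + 30 = 94
Overhead % = 30 / 94 * 100 = 31.9149% -> 31.91% (2 dp)

31.91


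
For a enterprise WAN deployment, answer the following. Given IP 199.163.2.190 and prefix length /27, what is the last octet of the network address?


Given: IP = 199.163.2.190, prefix = /27
Subnet mask = 255.255.255.224
Last octet of IP: 190
Last octet of mask: 224
Network last octet = 190 AND 224 = 160

160


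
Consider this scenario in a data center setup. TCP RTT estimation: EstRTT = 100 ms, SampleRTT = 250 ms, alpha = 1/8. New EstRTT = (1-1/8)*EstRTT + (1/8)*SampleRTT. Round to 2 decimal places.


Given: EstRTT = 100 ms, SampleRTT = 250 ms, alpha = 1/8
New EstRTT = (1 - alpha) * EstRTT + alpha * SampleRTT
(7/8) * 100 = 87.5
(1/8) * 250 = 31.25
New EstRTT = 87.5 + 31.25 = 118.75 ms -> 118.75 ms (2 dp)

118.75


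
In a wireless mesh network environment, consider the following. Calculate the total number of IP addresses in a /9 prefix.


Given: CIDR prefix /9
Host bits = 32 - 9 = 23
Total addresses = 2^23 = 8388608

8388608


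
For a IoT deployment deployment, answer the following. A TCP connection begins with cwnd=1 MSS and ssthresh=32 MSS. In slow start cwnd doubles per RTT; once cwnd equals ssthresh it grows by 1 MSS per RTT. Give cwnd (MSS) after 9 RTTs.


RTT 0: cwnd = 1 MSS (initial)
RTT 1: cwnd = 2 MSS (slow start, doubled)
RTT 2: cwnd = 4 MSS (slow start, doubled)
RTT 3: cwnd = 8 MSS (slow start, doubled)
RTT 4: cwnd = 16 MSS (slow start, doubled)
RTT 5: cwnd = 32 MSS (slow start, doubled)
RTT 6: cwnd = 33 MSS (congestion avoidance, +1)
RTT 7: cwnd = 34 MSS (congestion avoidance, +1)
RTT 8: cwnd = 35 MSS (congestion avoidance, +1)
RTT 9: cwnd = 36 MSS (congestion avoidance, +1)

36


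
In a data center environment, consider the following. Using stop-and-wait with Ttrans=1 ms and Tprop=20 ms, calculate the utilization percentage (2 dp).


Given: Ttrans = 1 ms, Tprop = 20 ms
RTT = 2 * Tprop = 2 * 20 = 40 ms
U = Ttrans / (Ttrans + RTT)
U = 1 / (1 + 40)
U = 1 / 41 = 0.02439
U% = 2.44%

2.44


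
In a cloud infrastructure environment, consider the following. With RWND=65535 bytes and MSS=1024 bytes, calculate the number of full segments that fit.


Given: RWND = 65535 bytes, MSS = 1024 bytes
Full segments = floor(RWND / MSS)
Full segments = floor(65535 / 1024)
Full segments = floor(63.999) = 63

63


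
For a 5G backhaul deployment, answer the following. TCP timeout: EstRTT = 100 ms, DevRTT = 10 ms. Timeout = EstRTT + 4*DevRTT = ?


Given: EstRTT = 100 ms, DevRTT = 10 ms
Timeout = EstRTT + 4 * DevRTT
4 * DevRTT = 4 * 10 = 40
Timeout = 100 + 40 = 140 ms

140


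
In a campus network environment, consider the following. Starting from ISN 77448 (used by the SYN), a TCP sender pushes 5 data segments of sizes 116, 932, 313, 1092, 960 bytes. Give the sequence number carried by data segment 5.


The SYN occupies sequence number ISN = 77448, so the first data byte is ISN + 1 = 77449.
SEQ of data segment i = (ISN + 1) + sum of payload sizes of segments 1..i-1.
Segment 1: SEQ = 77449, payload = 116 bytes
Segment 2: SEQ = 77565, payload = 932 bytes
Segment 3: SEQ = 78497, payload = 313 bytes
Segment 4: SEQ = 78810, payload = 1092 bytes
Segment 5: SEQ = 79902, payload = 960 bytes
SEQ of segment 5 = 77449 + 116 + 932 + 313 + 1092 = 79902

79902


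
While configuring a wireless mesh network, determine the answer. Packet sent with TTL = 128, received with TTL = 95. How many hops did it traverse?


Given: initial TTL = 128, received TTL = 95
Hops = initial TTL - received TTL
Hops = 128 - 95 = 33

33


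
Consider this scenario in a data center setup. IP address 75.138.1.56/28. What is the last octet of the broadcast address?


Given: IP = 75.138.1.56, prefix = /28
Host bits = 32 - 28 = 4
Network last octet = 56 AND mask = 48
Host part size = 2^4 - 1 = 15
Broadcast last octet = 48 OR 15 = 63

63


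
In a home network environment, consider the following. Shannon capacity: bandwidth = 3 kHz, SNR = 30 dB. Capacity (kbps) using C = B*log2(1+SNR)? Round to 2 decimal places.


Given: B = 3 kHz, SNR = 30 dB
SNR linear = 10^(30/10) = 1000
1 + SNR = 1001
log2(1001) = 9.9672262588
C = 3 * 1000 * 9.9672262588 = 29901.6788 bps
C = 29.901679 kbps -> 29.90 kbps (2 dp)

29.90


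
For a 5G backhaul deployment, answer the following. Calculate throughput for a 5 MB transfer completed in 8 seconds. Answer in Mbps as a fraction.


Given: file = 5 MB, time = 8 s
File in Mb = 5 * 8 = 40 Mb
Throughput = 40 / 8 Mbps
Throughput = 5 Mbps

5
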